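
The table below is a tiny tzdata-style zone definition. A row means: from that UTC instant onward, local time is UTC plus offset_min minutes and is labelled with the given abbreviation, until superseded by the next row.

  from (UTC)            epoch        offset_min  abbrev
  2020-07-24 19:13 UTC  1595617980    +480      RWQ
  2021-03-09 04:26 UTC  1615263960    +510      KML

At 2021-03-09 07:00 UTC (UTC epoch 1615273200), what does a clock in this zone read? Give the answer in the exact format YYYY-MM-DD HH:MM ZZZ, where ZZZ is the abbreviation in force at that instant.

2021-03-09 15:30 KML

Query: 2021-03-09 07:00 UTC
Rule 2/2 (KML, +08:30): 2021-03-09 04:26 UTC ≤ query < +∞
7·60 + 0 + 510 = 930 min
930 = 0·1440 + 930; 930 = 15·60 + 30 → 15:30, same day
→ 2021-03-09 15:30 KML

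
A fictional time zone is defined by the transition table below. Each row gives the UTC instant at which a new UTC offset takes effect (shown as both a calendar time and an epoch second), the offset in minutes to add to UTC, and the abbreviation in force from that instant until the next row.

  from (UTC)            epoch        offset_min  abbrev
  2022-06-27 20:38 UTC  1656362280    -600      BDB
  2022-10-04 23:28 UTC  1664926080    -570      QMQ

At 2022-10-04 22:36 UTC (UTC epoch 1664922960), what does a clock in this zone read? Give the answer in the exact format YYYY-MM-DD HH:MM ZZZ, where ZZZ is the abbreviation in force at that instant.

2022-10-04 12:36 BDB

Query: 2022-10-04 22:36 UTC
Rule 1/2 (BDB, -10:00): 2022-06-27 20:38 UTC ≤ query < 2022-10-04 23:28 UTC
22·60 + 36 - 600 = 756 min
756 = 0·1440 + 756; 756 = 12·60 + 36 → 12:36, same day
→ 2022-10-04 12:36 BDB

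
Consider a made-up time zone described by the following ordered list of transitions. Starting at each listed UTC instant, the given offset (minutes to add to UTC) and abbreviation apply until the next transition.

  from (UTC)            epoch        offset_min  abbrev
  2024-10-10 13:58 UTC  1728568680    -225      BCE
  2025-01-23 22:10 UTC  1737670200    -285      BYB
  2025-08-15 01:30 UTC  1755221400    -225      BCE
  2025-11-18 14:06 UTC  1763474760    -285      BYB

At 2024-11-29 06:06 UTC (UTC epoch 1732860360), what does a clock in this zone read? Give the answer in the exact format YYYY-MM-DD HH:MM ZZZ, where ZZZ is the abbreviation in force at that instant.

Query: 2024-11-29 06:06 UTC
Rule 1/4 (BCE, -03:45): 2024-10-10 13:58 UTC ≤ query < 2025-01-23 22:10 UTC
6·60 + 6 - 225 = 141 min
141 = 0·1440 + 141; 141 = 2·60 + 21 → 02:21, same day
→ 2024-11-29 02:21 BCE

2024-11-29 02:21 BCE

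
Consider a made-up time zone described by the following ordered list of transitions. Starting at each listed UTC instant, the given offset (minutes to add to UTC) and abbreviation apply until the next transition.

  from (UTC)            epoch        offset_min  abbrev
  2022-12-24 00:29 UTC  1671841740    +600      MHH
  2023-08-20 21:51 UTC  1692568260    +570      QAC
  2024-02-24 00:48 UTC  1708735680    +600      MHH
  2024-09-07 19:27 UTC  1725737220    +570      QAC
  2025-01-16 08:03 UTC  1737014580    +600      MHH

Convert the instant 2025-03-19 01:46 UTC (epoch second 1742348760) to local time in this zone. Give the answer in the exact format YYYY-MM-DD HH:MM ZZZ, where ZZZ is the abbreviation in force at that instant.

2025-03-19 11:46 MHH

Query: 2025-03-19 01:46 UTC
Rule 5/5 (MHH, +10:00): 2025-01-16 08:03 UTC ≤ query < +∞
1·60 + 46 + 600 = 706 min
706 = 0·1440 + 706; 706 = 11·60 + 46 → 11:46, same day
→ 2025-03-19 11:46 MHH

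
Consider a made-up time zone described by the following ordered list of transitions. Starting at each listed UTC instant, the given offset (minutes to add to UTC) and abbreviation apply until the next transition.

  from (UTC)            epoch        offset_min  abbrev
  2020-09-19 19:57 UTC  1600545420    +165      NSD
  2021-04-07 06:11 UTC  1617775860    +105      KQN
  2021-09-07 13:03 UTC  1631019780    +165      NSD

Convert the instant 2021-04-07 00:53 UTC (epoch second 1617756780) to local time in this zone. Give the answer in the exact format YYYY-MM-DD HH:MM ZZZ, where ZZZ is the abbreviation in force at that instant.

Query: 2021-04-07 00:53 UTC
Rule 1/3 (NSD, +02:45): 2020-09-19 19:57 UTC ≤ query < 2021-04-07 06:11 UTC
0·60 + 53 + 165 = 218 min
218 = 0·1440 + 218; 218 = 3·60 + 38 → 03:38, same day
→ 2021-04-07 03:38 NSD

2021-04-07 03:38 NSD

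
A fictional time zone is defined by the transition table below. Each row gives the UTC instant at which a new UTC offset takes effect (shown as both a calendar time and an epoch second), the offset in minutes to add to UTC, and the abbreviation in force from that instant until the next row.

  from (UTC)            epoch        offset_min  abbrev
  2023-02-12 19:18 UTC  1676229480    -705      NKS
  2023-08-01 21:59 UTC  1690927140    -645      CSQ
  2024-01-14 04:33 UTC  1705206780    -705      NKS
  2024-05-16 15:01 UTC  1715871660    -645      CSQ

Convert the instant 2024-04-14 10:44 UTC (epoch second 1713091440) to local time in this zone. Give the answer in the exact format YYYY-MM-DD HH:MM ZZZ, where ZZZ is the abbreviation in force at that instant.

Query: 2024-04-14 10:44 UTC
Rule 3/4 (NKS, -11:45): 2024-01-14 04:33 UTC ≤ query < 2024-05-16 15:01 UTC
10·60 + 44 - 705 = -61 min
-61 = -1·1440 + 1379; 1379 = 22·60 + 59 → 22:59, 2024-04-14 - 1 day = 2024-04-13
→ 2024-04-13 22:59 NKS

2024-04-13 22:59 NKS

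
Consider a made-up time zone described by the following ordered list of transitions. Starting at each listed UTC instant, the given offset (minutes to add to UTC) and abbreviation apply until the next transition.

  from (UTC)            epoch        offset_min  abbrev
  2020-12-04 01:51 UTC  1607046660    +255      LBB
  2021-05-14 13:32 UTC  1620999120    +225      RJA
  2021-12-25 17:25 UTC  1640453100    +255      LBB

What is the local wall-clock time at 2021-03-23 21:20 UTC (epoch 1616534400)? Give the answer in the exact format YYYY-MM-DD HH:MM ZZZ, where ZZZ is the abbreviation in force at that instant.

Query: 2021-03-23 21:20 UTC
Rule 1/3 (LBB, +04:15): 2020-12-04 01:51 UTC ≤ query < 2021-05-14 13:32 UTC
21·60 + 20 + 255 = 1535 min
1535 = 1·1440 + 95; 95 = 1·60 + 35 → 01:35, 2021-03-23 + 1 day = 2021-03-24
→ 2021-03-24 01:35 LBB

2021-03-24 01:35 LBB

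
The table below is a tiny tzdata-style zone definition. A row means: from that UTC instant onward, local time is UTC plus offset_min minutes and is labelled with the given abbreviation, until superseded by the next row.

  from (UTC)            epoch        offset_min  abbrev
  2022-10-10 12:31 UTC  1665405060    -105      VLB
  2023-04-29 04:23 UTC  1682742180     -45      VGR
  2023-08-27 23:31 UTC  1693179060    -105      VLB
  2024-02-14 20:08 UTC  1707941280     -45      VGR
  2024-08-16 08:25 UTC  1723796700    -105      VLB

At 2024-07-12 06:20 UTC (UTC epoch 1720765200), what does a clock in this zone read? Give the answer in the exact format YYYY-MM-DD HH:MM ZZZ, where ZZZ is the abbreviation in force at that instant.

Query: 2024-07-12 06:20 UTC
Rule 4/5 (VGR, -00:45): 2024-02-14 20:08 UTC ≤ query < 2024-08-16 08:25 UTC
6·60 + 20 - 45 = 335 min
335 = 0·1440 + 335; 335 = 5·60 + 35 → 05:35, same day
→ 2024-07-12 05:35 VGR

2024-07-12 05:35 VGR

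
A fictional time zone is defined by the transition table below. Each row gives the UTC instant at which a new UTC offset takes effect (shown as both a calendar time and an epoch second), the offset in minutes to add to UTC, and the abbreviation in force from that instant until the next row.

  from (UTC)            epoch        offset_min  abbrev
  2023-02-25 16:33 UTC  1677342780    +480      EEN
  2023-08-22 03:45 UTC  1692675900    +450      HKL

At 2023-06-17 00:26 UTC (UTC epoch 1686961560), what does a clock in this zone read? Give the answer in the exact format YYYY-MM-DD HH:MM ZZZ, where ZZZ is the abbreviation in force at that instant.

Query: 2023-06-17 00:26 UTC
Rule 1/2 (EEN, +08:00): 2023-02-25 16:33 UTC ≤ query < 2023-08-22 03:45 UTC
0·60 + 26 + 480 = 506 min
506 = 0·1440 + 506; 506 = 8·60 + 26 → 08:26, same day
→ 2023-06-17 08:26 EEN

2023-06-17 08:26 EEN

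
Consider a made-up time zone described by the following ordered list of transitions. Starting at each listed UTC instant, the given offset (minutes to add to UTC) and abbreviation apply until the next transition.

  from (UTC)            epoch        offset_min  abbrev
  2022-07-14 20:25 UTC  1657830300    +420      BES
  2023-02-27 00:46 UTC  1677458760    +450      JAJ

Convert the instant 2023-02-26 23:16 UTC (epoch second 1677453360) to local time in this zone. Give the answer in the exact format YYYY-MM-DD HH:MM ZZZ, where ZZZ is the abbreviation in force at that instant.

2023-02-27 06:16 BES

Query: 2023-02-26 23:16 UTC
Rule 1/2 (BES, +07:00): 2022-07-14 20:25 UTC ≤ query < 2023-02-27 00:46 UTC
23·60 + 16 + 420 = 1816 min
1816 = 1·1440 + 376; 376 = 6·60 + 16 → 06:16, 2023-02-26 + 1 day = 2023-02-27
→ 2023-02-27 06:16 BES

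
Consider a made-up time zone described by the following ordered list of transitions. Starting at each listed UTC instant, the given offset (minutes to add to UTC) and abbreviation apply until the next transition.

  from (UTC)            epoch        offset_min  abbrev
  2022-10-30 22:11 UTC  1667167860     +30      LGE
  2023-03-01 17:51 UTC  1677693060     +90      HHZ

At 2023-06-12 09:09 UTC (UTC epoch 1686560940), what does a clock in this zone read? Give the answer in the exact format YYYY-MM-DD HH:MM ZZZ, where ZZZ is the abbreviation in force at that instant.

Query: 2023-06-12 09:09 UTC
Rule 2/2 (HHZ, +01:30): 2023-03-01 17:51 UTC ≤ query < +∞
9·60 + 9 + 90 = 639 min
639 = 0·1440 + 639; 639 = 10·60 + 39 → 10:39, same day
→ 2023-06-12 10:39 HHZ

2023-06-12 10:39 HHZ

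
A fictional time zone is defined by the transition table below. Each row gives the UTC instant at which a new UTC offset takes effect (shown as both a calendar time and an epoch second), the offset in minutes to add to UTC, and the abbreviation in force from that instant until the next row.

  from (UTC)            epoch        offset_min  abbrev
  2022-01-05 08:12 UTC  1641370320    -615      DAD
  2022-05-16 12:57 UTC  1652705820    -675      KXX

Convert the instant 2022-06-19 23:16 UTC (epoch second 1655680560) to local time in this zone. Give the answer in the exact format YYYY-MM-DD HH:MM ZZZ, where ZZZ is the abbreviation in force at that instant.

Query: 2022-06-19 23:16 UTC
Rule 2/2 (KXX, -11:15): 2022-05-16 12:57 UTC ≤ query < +∞
23·60 + 16 - 675 = 721 min
721 = 0·1440 + 721; 721 = 12·60 + 1 → 12:01, same day
→ 2022-06-19 12:01 KXX

2022-06-19 12:01 KXX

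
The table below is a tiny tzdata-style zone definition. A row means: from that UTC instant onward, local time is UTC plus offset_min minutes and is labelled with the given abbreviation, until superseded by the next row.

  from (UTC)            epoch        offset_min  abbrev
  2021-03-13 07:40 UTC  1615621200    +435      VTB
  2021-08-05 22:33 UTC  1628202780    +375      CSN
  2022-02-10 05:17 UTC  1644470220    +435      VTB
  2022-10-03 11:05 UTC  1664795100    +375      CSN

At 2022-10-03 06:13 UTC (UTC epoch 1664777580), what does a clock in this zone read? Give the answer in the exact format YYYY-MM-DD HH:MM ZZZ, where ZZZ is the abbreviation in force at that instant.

2022-10-03 13:28 VTB

Query: 2022-10-03 06:13 UTC
Rule 3/4 (VTB, +07:15): 2022-02-10 05:17 UTC ≤ query < 2022-10-03 11:05 UTC
6·60 + 13 + 435 = 808 min
808 = 0·1440 + 808; 808 = 13·60 + 28 → 13:28, same day
→ 2022-10-03 13:28 VTB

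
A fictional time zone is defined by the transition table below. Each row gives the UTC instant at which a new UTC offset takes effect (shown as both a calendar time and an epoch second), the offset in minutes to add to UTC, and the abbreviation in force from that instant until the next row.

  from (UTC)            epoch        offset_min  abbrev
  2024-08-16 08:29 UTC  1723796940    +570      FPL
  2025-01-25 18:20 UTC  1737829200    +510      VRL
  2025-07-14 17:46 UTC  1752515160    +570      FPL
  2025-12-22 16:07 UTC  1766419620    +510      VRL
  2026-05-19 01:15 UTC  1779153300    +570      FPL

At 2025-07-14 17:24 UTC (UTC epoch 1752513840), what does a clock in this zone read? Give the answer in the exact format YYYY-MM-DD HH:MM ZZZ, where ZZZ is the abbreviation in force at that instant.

Query: 2025-07-14 17:24 UTC
Rule 2/5 (VRL, +08:30): 2025-01-25 18:20 UTC ≤ query < 2025-07-14 17:46 UTC
17·60 + 24 + 510 = 1554 min
1554 = 1·1440 + 114; 114 = 1·60 + 54 → 01:54, 2025-07-14 + 1 day = 2025-07-15
→ 2025-07-15 01:54 VRL

2025-07-15 01:54 VRL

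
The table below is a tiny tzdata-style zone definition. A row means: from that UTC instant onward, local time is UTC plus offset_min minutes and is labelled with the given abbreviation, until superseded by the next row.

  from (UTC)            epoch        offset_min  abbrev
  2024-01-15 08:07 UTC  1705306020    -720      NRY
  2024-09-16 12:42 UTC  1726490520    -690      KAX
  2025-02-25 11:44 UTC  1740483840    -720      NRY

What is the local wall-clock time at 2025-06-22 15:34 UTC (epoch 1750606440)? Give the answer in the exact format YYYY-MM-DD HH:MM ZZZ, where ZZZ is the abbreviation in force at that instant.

2025-06-22 03:34 NRY

Query: 2025-06-22 15:34 UTC
Rule 3/3 (NRY, -12:00): 2025-02-25 11:44 UTC ≤ query < +∞
15·60 + 34 - 720 = 214 min
214 = 0·1440 + 214; 214 = 3·60 + 34 → 03:34, same day
→ 2025-06-22 03:34 NRY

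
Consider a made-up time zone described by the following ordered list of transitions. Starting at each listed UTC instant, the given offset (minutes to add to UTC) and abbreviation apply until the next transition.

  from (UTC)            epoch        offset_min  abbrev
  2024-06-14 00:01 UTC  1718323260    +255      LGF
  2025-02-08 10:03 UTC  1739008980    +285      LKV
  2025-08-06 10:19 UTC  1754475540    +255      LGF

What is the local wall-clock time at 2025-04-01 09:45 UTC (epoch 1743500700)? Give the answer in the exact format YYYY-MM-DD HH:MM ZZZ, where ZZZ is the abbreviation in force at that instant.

2025-04-01 14:30 LKV

Query: 2025-04-01 09:45 UTC
Rule 2/3 (LKV, +04:45): 2025-02-08 10:03 UTC ≤ query < 2025-08-06 10:19 UTC
9·60 + 45 + 285 = 870 min
870 = 0·1440 + 870; 870 = 14·60 + 30 → 14:30, same day
→ 2025-04-01 14:30 LKV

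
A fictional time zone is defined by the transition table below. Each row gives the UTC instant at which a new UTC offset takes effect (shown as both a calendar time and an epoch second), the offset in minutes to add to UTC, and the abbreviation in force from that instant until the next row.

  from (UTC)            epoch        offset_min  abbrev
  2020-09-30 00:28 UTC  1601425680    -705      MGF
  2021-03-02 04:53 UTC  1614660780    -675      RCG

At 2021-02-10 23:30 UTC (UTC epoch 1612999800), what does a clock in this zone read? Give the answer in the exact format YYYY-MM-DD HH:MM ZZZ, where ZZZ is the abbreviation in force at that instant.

2021-02-10 11:45 MGF

Query: 2021-02-10 23:30 UTC
Rule 1/2 (MGF, -11:45): 2020-09-30 00:28 UTC ≤ query < 2021-03-02 04:53 UTC
23·60 + 30 - 705 = 705 min
705 = 0·1440 + 705; 705 = 11·60 + 45 → 11:45, same day
→ 2021-02-10 11:45 MGF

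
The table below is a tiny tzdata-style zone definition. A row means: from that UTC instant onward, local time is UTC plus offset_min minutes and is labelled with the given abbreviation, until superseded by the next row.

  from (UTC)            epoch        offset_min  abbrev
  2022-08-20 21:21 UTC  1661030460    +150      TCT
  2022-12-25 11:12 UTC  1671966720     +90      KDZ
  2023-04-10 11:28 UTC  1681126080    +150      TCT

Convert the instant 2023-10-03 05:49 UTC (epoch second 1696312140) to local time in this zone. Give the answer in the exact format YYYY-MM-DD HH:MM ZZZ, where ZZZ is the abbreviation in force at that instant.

Query: 2023-10-03 05:49 UTC
Rule 3/3 (TCT, +02:30): 2023-04-10 11:28 UTC ≤ query < +∞
5·60 + 49 + 150 = 499 min
499 = 0·1440 + 499; 499 = 8·60 + 19 → 08:19, same day
→ 2023-10-03 08:19 TCT

2023-10-03 08:19 TCT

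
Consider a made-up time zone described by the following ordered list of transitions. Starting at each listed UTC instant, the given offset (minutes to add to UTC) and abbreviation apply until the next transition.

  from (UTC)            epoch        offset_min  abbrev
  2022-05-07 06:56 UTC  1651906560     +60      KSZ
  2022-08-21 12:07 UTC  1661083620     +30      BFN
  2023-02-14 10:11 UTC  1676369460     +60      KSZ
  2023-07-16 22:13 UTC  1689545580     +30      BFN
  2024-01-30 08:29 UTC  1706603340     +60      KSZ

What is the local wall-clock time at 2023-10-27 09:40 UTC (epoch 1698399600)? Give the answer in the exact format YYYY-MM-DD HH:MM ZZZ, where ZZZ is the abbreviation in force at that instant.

2023-10-27 10:10 BFN

Query: 2023-10-27 09:40 UTC
Rule 4/5 (BFN, +00:30): 2023-07-16 22:13 UTC ≤ query < 2024-01-30 08:29 UTC
9·60 + 40 + 30 = 610 min
610 = 0·1440 + 610; 610 = 10·60 + 10 → 10:10, same day
→ 2023-10-27 10:10 BFN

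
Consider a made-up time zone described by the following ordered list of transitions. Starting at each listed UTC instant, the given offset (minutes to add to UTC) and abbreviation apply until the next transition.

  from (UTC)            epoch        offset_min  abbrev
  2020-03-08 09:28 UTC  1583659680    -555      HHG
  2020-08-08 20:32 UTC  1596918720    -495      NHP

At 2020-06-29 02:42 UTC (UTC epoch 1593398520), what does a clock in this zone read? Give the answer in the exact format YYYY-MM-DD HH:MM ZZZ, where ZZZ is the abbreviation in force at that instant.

2020-06-28 17:27 HHG

Query: 2020-06-29 02:42 UTC
Rule 1/2 (HHG, -09:15): 2020-03-08 09:28 UTC ≤ query < 2020-08-08 20:32 UTC
2·60 + 42 - 555 = -393 min
-393 = -1·1440 + 1047; 1047 = 17·60 + 27 → 17:27, 2020-06-29 - 1 day = 2020-06-28
→ 2020-06-28 17:27 HHG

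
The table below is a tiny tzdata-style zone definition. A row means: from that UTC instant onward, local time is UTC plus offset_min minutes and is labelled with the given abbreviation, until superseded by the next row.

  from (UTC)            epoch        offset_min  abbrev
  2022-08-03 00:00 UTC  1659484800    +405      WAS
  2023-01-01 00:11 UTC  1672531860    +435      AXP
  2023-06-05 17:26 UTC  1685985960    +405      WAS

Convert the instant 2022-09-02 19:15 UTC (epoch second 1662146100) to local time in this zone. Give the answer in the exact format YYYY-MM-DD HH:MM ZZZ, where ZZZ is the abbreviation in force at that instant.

2022-09-03 02:00 WAS

Query: 2022-09-02 19:15 UTC
Rule 1/3 (WAS, +06:45): 2022-08-03 00:00 UTC ≤ query < 2023-01-01 00:11 UTC
19·60 + 15 + 405 = 1560 min
1560 = 1·1440 + 120; 120 = 2·60 + 0 → 02:00, 2022-09-02 + 1 day = 2022-09-03
→ 2022-09-03 02:00 WAS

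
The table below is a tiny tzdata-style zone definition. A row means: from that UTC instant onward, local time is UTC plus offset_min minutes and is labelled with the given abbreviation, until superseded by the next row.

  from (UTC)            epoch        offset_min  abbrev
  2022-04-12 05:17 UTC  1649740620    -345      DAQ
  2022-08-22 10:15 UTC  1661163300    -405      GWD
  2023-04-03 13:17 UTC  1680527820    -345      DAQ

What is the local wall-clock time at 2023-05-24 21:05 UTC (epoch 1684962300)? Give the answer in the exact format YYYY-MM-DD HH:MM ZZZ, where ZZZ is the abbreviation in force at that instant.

2023-05-24 15:20 DAQ

Query: 2023-05-24 21:05 UTC
Rule 3/3 (DAQ, -05:45): 2023-04-03 13:17 UTC ≤ query < +∞
21·60 + 5 - 345 = 920 min
920 = 0·1440 + 920; 920 = 15·60 + 20 → 15:20, same day
→ 2023-05-24 15:20 DAQ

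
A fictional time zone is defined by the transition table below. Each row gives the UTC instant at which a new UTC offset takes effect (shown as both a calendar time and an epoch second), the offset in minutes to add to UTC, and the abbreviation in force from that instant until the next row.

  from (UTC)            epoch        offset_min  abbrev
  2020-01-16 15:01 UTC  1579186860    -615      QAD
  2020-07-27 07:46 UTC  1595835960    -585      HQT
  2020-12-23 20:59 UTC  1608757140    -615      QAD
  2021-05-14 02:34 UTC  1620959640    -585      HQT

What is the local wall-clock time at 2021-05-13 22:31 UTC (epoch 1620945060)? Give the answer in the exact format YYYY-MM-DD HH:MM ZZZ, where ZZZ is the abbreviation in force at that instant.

Query: 2021-05-13 22:31 UTC
Rule 3/4 (QAD, -10:15): 2020-12-23 20:59 UTC ≤ query < 2021-05-14 02:34 UTC
22·60 + 31 - 615 = 736 min
736 = 0·1440 + 736; 736 = 12·60 + 16 → 12:16, same day
→ 2021-05-13 12:16 QAD

2021-05-13 12:16 QAD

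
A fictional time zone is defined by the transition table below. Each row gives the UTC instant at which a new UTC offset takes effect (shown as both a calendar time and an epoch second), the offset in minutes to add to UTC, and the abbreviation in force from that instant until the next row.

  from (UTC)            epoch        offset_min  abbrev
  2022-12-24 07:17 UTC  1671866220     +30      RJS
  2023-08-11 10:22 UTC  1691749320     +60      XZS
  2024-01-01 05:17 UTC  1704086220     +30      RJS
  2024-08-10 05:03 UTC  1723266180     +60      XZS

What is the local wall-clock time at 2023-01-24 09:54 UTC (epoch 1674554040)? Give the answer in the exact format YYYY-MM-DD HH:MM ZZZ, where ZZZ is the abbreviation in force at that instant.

Query: 2023-01-24 09:54 UTC
Rule 1/4 (RJS, +00:30): 2022-12-24 07:17 UTC ≤ query < 2023-08-11 10:22 UTC
9·60 + 54 + 30 = 624 min
624 = 0·1440 + 624; 624 = 10·60 + 24 → 10:24, same day
→ 2023-01-24 10:24 RJS

2023-01-24 10:24 RJS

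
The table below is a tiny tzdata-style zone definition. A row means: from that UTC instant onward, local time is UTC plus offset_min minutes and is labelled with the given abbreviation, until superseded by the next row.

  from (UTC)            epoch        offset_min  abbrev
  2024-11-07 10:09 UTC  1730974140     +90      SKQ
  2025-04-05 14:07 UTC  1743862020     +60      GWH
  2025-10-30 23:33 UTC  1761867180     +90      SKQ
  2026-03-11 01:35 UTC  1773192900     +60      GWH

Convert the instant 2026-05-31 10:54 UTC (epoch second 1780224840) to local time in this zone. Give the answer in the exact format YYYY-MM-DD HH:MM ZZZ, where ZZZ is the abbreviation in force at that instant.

2026-05-31 11:54 GWH

Query: 2026-05-31 10:54 UTC
Rule 4/4 (GWH, +01:00): 2026-03-11 01:35 UTC ≤ query < +∞
10·60 + 54 + 60 = 714 min
714 = 0·1440 + 714; 714 = 11·60 + 54 → 11:54, same day
→ 2026-05-31 11:54 GWH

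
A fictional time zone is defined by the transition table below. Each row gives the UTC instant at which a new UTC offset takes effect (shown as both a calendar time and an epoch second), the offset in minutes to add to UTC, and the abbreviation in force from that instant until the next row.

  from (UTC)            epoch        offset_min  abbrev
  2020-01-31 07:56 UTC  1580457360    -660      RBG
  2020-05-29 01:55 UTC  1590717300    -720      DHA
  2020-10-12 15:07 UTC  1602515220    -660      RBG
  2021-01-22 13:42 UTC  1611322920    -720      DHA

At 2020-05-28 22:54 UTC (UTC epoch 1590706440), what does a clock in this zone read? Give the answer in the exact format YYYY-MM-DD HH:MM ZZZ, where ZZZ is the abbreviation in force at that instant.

2020-05-28 11:54 RBG

Query: 2020-05-28 22:54 UTC
Rule 1/4 (RBG, -11:00): 2020-01-31 07:56 UTC ≤ query < 2020-05-29 01:55 UTC
22·60 + 54 - 660 = 714 min
714 = 0·1440 + 714; 714 = 11·60 + 54 → 11:54, same day
→ 2020-05-28 11:54 RBG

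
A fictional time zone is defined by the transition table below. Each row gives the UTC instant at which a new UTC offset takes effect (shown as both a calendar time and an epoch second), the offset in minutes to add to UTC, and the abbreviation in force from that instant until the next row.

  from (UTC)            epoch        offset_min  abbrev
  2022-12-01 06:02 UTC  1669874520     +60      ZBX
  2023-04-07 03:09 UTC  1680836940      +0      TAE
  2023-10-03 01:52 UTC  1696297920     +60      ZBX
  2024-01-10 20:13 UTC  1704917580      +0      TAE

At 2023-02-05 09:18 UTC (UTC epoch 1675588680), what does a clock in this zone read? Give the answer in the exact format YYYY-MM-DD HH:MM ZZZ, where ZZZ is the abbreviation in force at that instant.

Query: 2023-02-05 09:18 UTC
Rule 1/4 (ZBX, +01:00): 2022-12-01 06:02 UTC ≤ query < 2023-04-07 03:09 UTC
9·60 + 18 + 60 = 618 min
618 = 0·1440 + 618; 618 = 10·60 + 18 → 10:18, same day
→ 2023-02-05 10:18 ZBX

2023-02-05 10:18 ZBX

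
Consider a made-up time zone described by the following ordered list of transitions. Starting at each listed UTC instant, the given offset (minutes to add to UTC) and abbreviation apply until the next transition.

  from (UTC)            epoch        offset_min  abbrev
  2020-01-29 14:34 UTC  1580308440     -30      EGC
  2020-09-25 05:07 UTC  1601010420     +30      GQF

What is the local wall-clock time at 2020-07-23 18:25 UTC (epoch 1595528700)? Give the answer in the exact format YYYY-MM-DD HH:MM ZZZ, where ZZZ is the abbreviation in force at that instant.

Query: 2020-07-23 18:25 UTC
Rule 1/2 (EGC, -00:30): 2020-01-29 14:34 UTC ≤ query < 2020-09-25 05:07 UTC
18·60 + 25 - 30 = 1075 min
1075 = 0·1440 + 1075; 1075 = 17·60 + 55 → 17:55, same day
→ 2020-07-23 17:55 EGC

2020-07-23 17:55 EGC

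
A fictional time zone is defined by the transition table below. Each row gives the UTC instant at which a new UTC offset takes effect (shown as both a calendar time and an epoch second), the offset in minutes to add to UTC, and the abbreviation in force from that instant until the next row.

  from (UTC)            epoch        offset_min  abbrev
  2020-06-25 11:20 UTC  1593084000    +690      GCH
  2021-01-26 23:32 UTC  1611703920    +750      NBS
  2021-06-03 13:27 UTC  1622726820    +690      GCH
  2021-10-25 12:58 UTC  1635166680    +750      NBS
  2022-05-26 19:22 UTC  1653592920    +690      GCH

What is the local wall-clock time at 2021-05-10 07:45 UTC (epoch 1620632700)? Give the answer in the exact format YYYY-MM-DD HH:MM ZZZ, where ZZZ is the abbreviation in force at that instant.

2021-05-10 20:15 NBS

Query: 2021-05-10 07:45 UTC
Rule 2/5 (NBS, +12:30): 2021-01-26 23:32 UTC ≤ query < 2021-06-03 13:27 UTC
7·60 + 45 + 750 = 1215 min
1215 = 0·1440 + 1215; 1215 = 20·60 + 15 → 20:15, same day
→ 2021-05-10 20:15 NBS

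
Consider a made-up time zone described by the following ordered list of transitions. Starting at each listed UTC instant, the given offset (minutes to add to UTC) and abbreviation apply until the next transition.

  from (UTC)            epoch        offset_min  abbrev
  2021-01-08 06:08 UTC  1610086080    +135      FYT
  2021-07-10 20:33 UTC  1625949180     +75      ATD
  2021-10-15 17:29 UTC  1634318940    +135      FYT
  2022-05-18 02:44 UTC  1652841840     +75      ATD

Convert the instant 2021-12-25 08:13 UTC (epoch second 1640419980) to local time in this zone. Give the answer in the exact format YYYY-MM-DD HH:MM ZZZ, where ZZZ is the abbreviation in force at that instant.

2021-12-25 10:28 FYT

Query: 2021-12-25 08:13 UTC
Rule 3/4 (FYT, +02:15): 2021-10-15 17:29 UTC ≤ query < 2022-05-18 02:44 UTC
8·60 + 13 + 135 = 628 min
628 = 0·1440 + 628; 628 = 10·60 + 28 → 10:28, same day
→ 2021-12-25 10:28 FYT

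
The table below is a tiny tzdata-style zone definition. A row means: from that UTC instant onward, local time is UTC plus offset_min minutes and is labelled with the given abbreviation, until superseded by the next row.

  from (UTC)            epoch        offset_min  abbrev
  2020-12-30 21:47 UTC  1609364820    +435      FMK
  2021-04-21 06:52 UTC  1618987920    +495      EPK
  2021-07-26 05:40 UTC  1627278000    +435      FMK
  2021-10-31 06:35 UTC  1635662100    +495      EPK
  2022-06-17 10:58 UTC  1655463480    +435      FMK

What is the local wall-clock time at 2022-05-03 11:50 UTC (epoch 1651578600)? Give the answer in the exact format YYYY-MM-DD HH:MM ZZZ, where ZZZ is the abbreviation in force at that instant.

2022-05-03 20:05 EPK

Query: 2022-05-03 11:50 UTC
Rule 4/5 (EPK, +08:15): 2021-10-31 06:35 UTC ≤ query < 2022-06-17 10:58 UTC
11·60 + 50 + 495 = 1205 min
1205 = 0·1440 + 1205; 1205 = 20·60 + 5 → 20:05, same day
→ 2022-05-03 20:05 EPK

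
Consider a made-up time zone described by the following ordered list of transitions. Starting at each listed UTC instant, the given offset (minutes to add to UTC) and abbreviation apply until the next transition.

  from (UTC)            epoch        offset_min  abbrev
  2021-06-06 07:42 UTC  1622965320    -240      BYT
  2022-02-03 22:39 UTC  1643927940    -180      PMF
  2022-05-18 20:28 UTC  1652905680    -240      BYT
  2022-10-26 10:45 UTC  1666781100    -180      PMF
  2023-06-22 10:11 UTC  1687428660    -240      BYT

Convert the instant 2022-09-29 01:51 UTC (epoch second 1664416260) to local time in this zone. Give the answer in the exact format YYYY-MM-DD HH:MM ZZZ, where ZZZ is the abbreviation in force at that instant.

2022-09-28 21:51 BYT

Query: 2022-09-29 01:51 UTC
Rule 3/5 (BYT, -04:00): 2022-05-18 20:28 UTC ≤ query < 2022-10-26 10:45 UTC
1·60 + 51 - 240 = -129 min
-129 = -1·1440 + 1311; 1311 = 21·60 + 51 → 21:51, 2022-09-29 - 1 day = 2022-09-28
→ 2022-09-28 21:51 BYT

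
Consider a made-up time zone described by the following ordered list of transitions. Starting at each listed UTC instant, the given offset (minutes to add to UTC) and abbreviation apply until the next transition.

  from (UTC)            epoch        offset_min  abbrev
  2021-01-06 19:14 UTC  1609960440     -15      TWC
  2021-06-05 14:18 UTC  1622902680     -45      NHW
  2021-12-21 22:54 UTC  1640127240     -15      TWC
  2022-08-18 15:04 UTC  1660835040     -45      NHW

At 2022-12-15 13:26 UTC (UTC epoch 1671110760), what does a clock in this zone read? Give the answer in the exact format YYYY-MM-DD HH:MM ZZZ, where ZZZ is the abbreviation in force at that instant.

Query: 2022-12-15 13:26 UTC
Rule 4/4 (NHW, -00:45): 2022-08-18 15:04 UTC ≤ query < +∞
13·60 + 26 - 45 = 761 min
761 = 0·1440 + 761; 761 = 12·60 + 41 → 12:41, same day
→ 2022-12-15 12:41 NHW

2022-12-15 12:41 NHW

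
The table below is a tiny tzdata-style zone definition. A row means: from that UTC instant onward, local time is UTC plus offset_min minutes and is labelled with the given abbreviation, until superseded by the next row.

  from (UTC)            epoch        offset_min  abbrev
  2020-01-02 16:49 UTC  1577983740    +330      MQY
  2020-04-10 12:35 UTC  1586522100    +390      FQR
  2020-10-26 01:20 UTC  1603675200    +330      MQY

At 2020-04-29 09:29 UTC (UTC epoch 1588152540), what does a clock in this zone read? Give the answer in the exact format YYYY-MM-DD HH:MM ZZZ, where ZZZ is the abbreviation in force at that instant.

Query: 2020-04-29 09:29 UTC
Rule 2/3 (FQR, +06:30): 2020-04-10 12:35 UTC ≤ query < 2020-10-26 01:20 UTC
9·60 + 29 + 390 = 959 min
959 = 0·1440 + 959; 959 = 15·60 + 59 → 15:59, same day
→ 2020-04-29 15:59 FQR

2020-04-29 15:59 FQR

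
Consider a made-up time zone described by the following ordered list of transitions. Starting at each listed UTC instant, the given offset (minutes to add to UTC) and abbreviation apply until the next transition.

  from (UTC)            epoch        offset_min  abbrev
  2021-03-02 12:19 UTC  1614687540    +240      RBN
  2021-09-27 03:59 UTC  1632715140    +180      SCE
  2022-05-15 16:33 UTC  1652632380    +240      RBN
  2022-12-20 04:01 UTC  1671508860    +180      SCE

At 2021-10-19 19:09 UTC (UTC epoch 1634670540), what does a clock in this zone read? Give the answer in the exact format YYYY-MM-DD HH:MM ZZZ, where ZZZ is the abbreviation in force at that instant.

2021-10-19 22:09 SCE

Query: 2021-10-19 19:09 UTC
Rule 2/4 (SCE, +03:00): 2021-09-27 03:59 UTC ≤ query < 2022-05-15 16:33 UTC
19·60 + 9 + 180 = 1329 min
1329 = 0·1440 + 1329; 1329 = 22·60 + 9 → 22:09, same day
→ 2021-10-19 22:09 SCE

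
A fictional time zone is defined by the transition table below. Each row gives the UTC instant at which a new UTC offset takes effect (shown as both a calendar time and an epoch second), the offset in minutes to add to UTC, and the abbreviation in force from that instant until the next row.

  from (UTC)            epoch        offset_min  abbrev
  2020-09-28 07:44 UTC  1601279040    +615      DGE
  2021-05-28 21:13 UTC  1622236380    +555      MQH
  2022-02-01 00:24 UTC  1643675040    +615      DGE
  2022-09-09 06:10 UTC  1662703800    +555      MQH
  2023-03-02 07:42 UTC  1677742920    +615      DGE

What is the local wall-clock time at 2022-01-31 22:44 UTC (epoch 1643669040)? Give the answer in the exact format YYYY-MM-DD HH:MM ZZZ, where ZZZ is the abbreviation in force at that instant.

Query: 2022-01-31 22:44 UTC
Rule 2/5 (MQH, +09:15): 2021-05-28 21:13 UTC ≤ query < 2022-02-01 00:24 UTC
22·60 + 44 + 555 = 1919 min
1919 = 1·1440 + 479; 479 = 7·60 + 59 → 07:59, 2022-01-31 + 1 day = 2022-02-01
→ 2022-02-01 07:59 MQH

2022-02-01 07:59 MQH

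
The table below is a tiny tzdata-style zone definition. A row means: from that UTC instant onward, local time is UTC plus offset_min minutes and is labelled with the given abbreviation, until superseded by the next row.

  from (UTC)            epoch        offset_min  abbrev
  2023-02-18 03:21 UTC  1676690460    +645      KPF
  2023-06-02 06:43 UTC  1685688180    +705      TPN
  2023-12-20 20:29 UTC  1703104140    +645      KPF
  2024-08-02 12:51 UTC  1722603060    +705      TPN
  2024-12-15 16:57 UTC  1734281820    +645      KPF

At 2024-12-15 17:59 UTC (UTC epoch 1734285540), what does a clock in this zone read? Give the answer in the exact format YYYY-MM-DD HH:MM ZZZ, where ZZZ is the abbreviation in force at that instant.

Query: 2024-12-15 17:59 UTC
Rule 5/5 (KPF, +10:45): 2024-12-15 16:57 UTC ≤ query < +∞
17·60 + 59 + 645 = 1724 min
1724 = 1·1440 + 284; 284 = 4·60 + 44 → 04:44, 2024-12-15 + 1 day = 2024-12-16
→ 2024-12-16 04:44 KPF

2024-12-16 04:44 KPF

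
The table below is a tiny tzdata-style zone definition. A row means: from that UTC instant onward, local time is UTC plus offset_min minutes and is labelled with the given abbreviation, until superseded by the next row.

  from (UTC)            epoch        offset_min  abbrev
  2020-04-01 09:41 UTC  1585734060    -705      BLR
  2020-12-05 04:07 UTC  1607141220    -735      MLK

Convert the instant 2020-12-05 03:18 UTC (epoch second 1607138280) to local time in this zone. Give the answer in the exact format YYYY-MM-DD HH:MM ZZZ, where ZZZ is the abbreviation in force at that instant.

Query: 2020-12-05 03:18 UTC
Rule 1/2 (BLR, -11:45): 2020-04-01 09:41 UTC ≤ query < 2020-12-05 04:07 UTC
3·60 + 18 - 705 = -507 min
-507 = -1·1440 + 933; 933 = 15·60 + 33 → 15:33, 2020-12-05 - 1 day = 2020-12-04
→ 2020-12-04 15:33 BLR

2020-12-04 15:33 BLR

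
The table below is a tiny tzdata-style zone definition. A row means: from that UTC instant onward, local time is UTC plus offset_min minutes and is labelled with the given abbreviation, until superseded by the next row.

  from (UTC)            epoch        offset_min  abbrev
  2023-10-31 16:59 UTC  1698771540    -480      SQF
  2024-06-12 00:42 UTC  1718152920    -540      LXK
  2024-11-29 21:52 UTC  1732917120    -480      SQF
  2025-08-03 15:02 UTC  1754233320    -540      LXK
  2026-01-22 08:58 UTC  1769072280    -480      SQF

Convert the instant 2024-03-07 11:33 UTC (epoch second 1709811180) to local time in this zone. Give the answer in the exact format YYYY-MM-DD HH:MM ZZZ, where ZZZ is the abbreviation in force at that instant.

2024-03-07 03:33 SQF

Query: 2024-03-07 11:33 UTC
Rule 1/5 (SQF, -08:00): 2023-10-31 16:59 UTC ≤ query < 2024-06-12 00:42 UTC
11·60 + 33 - 480 = 213 min
213 = 0·1440 + 213; 213 = 3·60 + 33 → 03:33, same day
→ 2024-03-07 03:33 SQF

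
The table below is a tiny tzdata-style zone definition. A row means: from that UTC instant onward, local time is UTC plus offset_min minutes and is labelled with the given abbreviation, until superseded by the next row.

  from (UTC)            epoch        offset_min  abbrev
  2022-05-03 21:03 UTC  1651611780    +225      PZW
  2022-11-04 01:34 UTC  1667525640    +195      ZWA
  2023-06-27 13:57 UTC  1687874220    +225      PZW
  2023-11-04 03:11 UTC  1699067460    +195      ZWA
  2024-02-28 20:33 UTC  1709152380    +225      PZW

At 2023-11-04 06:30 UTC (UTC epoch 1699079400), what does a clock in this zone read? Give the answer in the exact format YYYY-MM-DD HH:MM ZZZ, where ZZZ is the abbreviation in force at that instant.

2023-11-04 09:45 ZWA

Query: 2023-11-04 06:30 UTC
Rule 4/5 (ZWA, +03:15): 2023-11-04 03:11 UTC ≤ query < 2024-02-28 20:33 UTC
6·60 + 30 + 195 = 585 min
585 = 0·1440 + 585; 585 = 9·60 + 45 → 09:45, same day
→ 2023-11-04 09:45 ZWA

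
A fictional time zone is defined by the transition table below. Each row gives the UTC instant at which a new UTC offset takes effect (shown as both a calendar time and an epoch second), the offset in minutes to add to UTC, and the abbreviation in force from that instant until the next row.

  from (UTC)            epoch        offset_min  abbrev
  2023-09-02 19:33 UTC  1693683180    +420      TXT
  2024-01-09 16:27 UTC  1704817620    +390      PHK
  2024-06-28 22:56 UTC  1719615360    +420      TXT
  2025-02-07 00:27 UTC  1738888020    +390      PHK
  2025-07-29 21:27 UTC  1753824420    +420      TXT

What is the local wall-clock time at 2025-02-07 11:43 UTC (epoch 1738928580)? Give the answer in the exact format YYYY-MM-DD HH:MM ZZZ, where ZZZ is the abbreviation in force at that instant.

2025-02-07 18:13 PHK

Query: 2025-02-07 11:43 UTC
Rule 4/5 (PHK, +06:30): 2025-02-07 00:27 UTC ≤ query < 2025-07-29 21:27 UTC
11·60 + 43 + 390 = 1093 min
1093 = 0·1440 + 1093; 1093 = 18·60 + 13 → 18:13, same day
→ 2025-02-07 18:13 PHK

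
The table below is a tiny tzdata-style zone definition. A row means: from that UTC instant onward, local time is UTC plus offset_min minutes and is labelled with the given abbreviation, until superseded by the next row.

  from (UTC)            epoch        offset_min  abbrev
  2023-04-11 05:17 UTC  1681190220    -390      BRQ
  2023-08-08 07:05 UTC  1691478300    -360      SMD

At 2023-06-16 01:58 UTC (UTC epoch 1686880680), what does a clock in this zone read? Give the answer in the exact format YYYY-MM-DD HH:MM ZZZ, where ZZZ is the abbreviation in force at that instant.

Query: 2023-06-16 01:58 UTC
Rule 1/2 (BRQ, -06:30): 2023-04-11 05:17 UTC ≤ query < 2023-08-08 07:05 UTC
1·60 + 58 - 390 = -272 min
-272 = -1·1440 + 1168; 1168 = 19·60 + 28 → 19:28, 2023-06-16 - 1 day = 2023-06-15
→ 2023-06-15 19:28 BRQ

2023-06-15 19:28 BRQ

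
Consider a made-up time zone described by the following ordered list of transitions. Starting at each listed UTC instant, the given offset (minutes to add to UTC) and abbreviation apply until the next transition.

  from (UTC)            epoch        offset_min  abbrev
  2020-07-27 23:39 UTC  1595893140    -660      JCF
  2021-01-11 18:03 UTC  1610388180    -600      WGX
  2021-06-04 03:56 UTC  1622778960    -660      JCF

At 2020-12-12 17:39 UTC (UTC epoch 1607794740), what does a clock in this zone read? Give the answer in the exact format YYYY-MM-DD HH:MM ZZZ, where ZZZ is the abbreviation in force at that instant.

2020-12-12 06:39 JCF

Query: 2020-12-12 17:39 UTC
Rule 1/3 (JCF, -11:00): 2020-07-27 23:39 UTC ≤ query < 2021-01-11 18:03 UTC
17·60 + 39 - 660 = 399 min
399 = 0·1440 + 399; 399 = 6·60 + 39 → 06:39, same day
→ 2020-12-12 06:39 JCF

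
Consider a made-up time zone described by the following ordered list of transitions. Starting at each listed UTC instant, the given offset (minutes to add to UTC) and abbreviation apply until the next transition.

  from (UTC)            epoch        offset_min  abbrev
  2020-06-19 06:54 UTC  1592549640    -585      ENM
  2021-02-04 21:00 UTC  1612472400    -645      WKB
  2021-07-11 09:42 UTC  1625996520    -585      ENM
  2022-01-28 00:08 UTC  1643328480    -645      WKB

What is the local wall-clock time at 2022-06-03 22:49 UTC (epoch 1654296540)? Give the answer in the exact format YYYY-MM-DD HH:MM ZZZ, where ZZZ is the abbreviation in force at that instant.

Query: 2022-06-03 22:49 UTC
Rule 4/4 (WKB, -10:45): 2022-01-28 00:08 UTC ≤ query < +∞
22·60 + 49 - 645 = 724 min
724 = 0·1440 + 724; 724 = 12·60 + 4 → 12:04, same day
→ 2022-06-03 12:04 WKB

2022-06-03 12:04 WKB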